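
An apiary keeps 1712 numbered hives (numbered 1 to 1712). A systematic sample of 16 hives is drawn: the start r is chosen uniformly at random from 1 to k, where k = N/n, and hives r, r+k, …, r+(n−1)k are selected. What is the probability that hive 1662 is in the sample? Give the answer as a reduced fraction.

1/107

k = 1712/16 = 107.
Hive 1662 is selected iff r ≡ 1662 (mod 107); exactly one such r in {1,…,107}.
Inclusion probability = 1/107.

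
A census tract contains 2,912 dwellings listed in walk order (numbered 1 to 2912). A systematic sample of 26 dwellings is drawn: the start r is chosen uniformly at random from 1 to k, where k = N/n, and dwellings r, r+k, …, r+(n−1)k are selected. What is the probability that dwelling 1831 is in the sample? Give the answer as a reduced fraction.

1/112

k = 2912/26 = 112.
Dwelling 1831 is selected iff r ≡ 1831 (mod 112); exactly one such r in {1,…,112}.
Inclusion probability = 1/112.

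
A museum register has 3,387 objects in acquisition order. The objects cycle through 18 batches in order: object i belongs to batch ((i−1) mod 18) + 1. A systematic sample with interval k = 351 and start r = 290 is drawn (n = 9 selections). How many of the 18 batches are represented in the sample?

2

Consecutive selections differ by k = 351, so their batch numbers differ by 351 mod 18 = 9.
gcd(351, 18) = 9, so the sample visits 18/9 = 2 distinct residues mod 18.
Start 290 is batch 2; the batches hit are 2, 11.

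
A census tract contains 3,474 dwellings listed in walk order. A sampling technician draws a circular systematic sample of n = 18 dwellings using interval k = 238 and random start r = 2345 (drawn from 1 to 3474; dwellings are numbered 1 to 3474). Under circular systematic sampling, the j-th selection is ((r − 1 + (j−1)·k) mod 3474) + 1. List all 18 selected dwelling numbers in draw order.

2345, 2583, 2821, 3059, 3297, 61, 299, 537, 775, 1013, 1251, 1489, 1727, 1965, 2203, 2441, 2679, 2917

Selection 1: 2345
Selection 2: 2345 + 238 = 2583
Selection 3: 2583 + 238 = 2821
Selection 4: 2821 + 238 = 3059
Selection 5: 3059 + 238 = 3297
Selection 6: 3297 + 238 = 3535 → 3535 − 3474 = 61
Selection 7: 61 + 238 = 299
Selection 8: 299 + 238 = 537
Selection 9: 537 + 238 = 775
Selection 10: 775 + 238 = 1013
Selection 11: 1013 + 238 = 1251
Selection 12: 1251 + 238 = 1489
Selection 13: 1489 + 238 = 1727
Selection 14: 1727 + 238 = 1965
Selection 15: 1965 + 238 = 2203
Selection 16: 2203 + 238 = 2441
Selection 17: 2441 + 238 = 2679
Selection 18: 2679 + 238 = 2917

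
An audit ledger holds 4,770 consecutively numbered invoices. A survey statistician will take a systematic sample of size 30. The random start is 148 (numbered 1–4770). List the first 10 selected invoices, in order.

148, 307, 466, 625, 784, 943, 1102, 1261, 1420, 1579

k = N/n = 4770/30 = 159
invoice 1: 148
invoice 2: 148 + 159 = 307
invoice 3: 307 + 159 = 466
invoice 4: 466 + 159 = 625
invoice 5: 625 + 159 = 784
invoice 6: 784 + 159 = 943
invoice 7: 943 + 159 = 1102
invoice 8: 1102 + 159 = 1261
invoice 9: 1261 + 159 = 1420
invoice 10: 1420 + 159 = 1579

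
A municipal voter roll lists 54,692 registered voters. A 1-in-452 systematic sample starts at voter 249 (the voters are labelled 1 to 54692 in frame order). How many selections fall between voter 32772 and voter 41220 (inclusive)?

19

k = 452
First selection ≥ 32772: 249 + ⌈(32772−249)/452⌉·452 = 249 + 72×452 = 32793
Last selection ≤ 41220: 249 + ⌊(41220−249)/452⌋·452 = 249 + 90×452 = 40929
Count = 90 − 72 + 1 = 19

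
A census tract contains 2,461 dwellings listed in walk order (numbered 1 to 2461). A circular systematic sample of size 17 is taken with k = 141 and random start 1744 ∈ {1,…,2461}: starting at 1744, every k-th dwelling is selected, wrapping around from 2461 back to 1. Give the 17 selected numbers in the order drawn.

1744, 1885, 2026, 2167, 2308, 2449, 129, 270, 411, 552, 693, 834, 975, 1116, 1257, 1398, 1539

Selection 1: 1744
Selection 2: 1744 + 141 = 1885
Selection 3: 1885 + 141 = 2026
Selection 4: 2026 + 141 = 2167
Selection 5: 2167 + 141 = 2308
Selection 6: 2308 + 141 = 2449
Selection 7: 2449 + 141 = 2590 → 2590 − 2461 = 129
Selection 8: 129 + 141 = 270
Selection 9: 270 + 141 = 411
Selection 10: 411 + 141 = 552
Selection 11: 552 + 141 = 693
Selection 12: 693 + 141 = 834
Selection 13: 834 + 141 = 975
Selection 14: 975 + 141 = 1116
Selection 15: 1116 + 141 = 1257
Selection 16: 1257 + 141 = 1398
Selection 17: 1398 + 141 = 1539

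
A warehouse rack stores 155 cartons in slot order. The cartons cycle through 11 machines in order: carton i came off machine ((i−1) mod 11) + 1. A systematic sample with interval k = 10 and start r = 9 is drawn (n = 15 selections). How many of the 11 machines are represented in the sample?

Consecutive selections differ by k = 10, so their machine numbers differ by 10 mod 11 = 10.
gcd(10, 11) = 1, so the sample visits 11/1 = 11 distinct residues mod 11.
Start 9 is machine 9; the machines hit are 1, 2, 3, 4, 5, 6, 7, 8, 9, 10, 11.

11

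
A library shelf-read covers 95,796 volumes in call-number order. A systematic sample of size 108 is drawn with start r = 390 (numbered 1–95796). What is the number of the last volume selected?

k = 95796/108 = 887
108th selection = r + (108−1)·k = 390 + 107×887 = 390 + 94909 = 95299

95299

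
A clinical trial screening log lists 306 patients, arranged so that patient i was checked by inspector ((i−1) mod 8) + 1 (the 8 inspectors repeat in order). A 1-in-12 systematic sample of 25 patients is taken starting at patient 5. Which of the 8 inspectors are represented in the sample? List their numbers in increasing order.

Consecutive selections differ by k = 12, so their inspector numbers differ by 12 mod 8 = 4.
gcd(12, 8) = 4, so the sample visits 8/4 = 2 distinct residues mod 8.
Start 5 is inspector 5; the inspectors hit are 1, 5.

1, 5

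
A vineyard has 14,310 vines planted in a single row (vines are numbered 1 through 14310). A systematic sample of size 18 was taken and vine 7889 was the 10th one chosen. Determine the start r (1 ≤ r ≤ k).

734

k = 14310/18 = 795
r = 7889 − (10−1)×795 = 7889 − 7155 = 734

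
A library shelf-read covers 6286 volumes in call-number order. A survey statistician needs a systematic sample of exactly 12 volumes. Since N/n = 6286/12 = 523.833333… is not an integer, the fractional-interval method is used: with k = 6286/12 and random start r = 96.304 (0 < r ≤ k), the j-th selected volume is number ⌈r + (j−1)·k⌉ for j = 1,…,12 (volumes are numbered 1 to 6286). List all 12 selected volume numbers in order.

97, 621, 1144, 1668, 2192, 2716, 3240, 3764, 4287, 4811, 5335, 5859

j=1: r + 0k = 96.304 → ⌈·⌉ = 97
j=2: r + 1k = 620.137333… → ⌈·⌉ = 621
j=3: r + 2k = 1143.970666… → ⌈·⌉ = 1144
j=4: r + 3k = 1667.804 → ⌈·⌉ = 1668
j=5: r + 4k = 2191.637333… → ⌈·⌉ = 2192
j=6: r + 5k = 2715.470666… → ⌈·⌉ = 2716
j=7: r + 6k = 3239.304 → ⌈·⌉ = 3240
j=8: r + 7k = 3763.137333… → ⌈·⌉ = 3764
j=9: r + 8k = 4286.970666… → ⌈·⌉ = 4287
j=10: r + 9k = 4810.804 → ⌈·⌉ = 4811
j=11: r + 10k = 5334.637333… → ⌈·⌉ = 5335
j=12: r + 11k = 5858.470666… → ⌈·⌉ = 5859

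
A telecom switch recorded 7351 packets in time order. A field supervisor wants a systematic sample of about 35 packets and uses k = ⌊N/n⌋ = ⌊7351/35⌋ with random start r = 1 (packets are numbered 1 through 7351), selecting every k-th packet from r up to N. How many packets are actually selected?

k = ⌊7351/35⌋ = 210
Achieved size = ⌊(7351 − 1)/210⌋ + 1 = ⌊7350/210⌋ + 1 = 35 + 1 = 36
(last selection: 1 + 35×210 = 7351 ≤ 7351; next would be 7561 > 7351)

36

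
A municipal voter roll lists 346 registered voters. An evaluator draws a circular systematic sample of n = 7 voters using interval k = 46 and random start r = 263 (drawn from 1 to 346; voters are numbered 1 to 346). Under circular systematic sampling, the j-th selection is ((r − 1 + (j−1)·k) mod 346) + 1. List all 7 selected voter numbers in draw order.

263, 309, 9, 55, 101, 147, 193

Selection 1: 263
Selection 2: 263 + 46 = 309
Selection 3: 309 + 46 = 355 → 355 − 346 = 9
Selection 4: 9 + 46 = 55
Selection 5: 55 + 46 = 101
Selection 6: 101 + 46 = 147
Selection 7: 147 + 46 = 193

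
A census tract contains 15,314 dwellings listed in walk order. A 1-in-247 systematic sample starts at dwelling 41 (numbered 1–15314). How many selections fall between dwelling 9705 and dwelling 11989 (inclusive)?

9

k = 247
First selection ≥ 9705: 41 + ⌈(9705−41)/247⌉·247 = 41 + 40×247 = 9921
Last selection ≤ 11989: 41 + ⌊(11989−41)/247⌋·247 = 41 + 48×247 = 11897
Count = 48 − 40 + 1 = 9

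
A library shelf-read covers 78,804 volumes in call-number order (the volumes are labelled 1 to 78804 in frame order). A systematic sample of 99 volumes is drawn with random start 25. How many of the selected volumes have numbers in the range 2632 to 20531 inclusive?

k = 78804/99 = 796
First selection ≥ 2632: 25 + ⌈(2632−25)/796⌉·796 = 25 + 4×796 = 3209
Last selection ≤ 20531: 25 + ⌊(20531−25)/796⌋·796 = 25 + 25×796 = 19925
Count = 25 − 4 + 1 = 22

22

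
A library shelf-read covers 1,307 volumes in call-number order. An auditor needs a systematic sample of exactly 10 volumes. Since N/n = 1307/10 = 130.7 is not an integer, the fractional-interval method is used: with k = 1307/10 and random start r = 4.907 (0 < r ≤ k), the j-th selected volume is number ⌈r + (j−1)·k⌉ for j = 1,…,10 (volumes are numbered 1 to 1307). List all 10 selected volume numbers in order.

j=1: r + 0k = 4.907 → ⌈·⌉ = 5
j=2: r + 1k = 135.607 → ⌈·⌉ = 136
j=3: r + 2k = 266.307 → ⌈·⌉ = 267
j=4: r + 3k = 397.007 → ⌈·⌉ = 398
j=5: r + 4k = 527.707 → ⌈·⌉ = 528
j=6: r + 5k = 658.407 → ⌈·⌉ = 659
j=7: r + 6k = 789.107 → ⌈·⌉ = 790
j=8: r + 7k = 919.807 → ⌈·⌉ = 920
j=9: r + 8k = 1050.507 → ⌈·⌉ = 1051
j=10: r + 9k = 1181.207 → ⌈·⌉ = 1182

5, 136, 267, 398, 528, 659, 790, 920, 1051, 1182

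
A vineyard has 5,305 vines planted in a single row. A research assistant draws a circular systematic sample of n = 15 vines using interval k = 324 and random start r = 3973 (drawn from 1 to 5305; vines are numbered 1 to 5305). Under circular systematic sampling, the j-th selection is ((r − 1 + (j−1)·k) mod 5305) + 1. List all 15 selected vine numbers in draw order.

Selection 1: 3973
Selection 2: 3973 + 324 = 4297
Selection 3: 4297 + 324 = 4621
Selection 4: 4621 + 324 = 4945
Selection 5: 4945 + 324 = 5269
Selection 6: 5269 + 324 = 5593 → 5593 − 5305 = 288
Selection 7: 288 + 324 = 612
Selection 8: 612 + 324 = 936
Selection 9: 936 + 324 = 1260
Selection 10: 1260 + 324 = 1584
Selection 11: 1584 + 324 = 1908
Selection 12: 1908 + 324 = 2232
Selection 13: 2232 + 324 = 2556
Selection 14: 2556 + 324 = 2880
Selection 15: 2880 + 324 = 3204

3973, 4297, 4621, 4945, 5269, 288, 612, 936, 1260, 1584, 1908, 2232, 2556, 2880, 3204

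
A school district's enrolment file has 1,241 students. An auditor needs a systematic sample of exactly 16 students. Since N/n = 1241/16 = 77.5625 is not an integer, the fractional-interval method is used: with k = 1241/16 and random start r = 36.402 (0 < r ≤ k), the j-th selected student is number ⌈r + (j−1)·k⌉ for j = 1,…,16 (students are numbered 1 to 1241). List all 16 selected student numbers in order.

j=1: r + 0k = 36.402 → ⌈·⌉ = 37
j=2: r + 1k = 113.9645 → ⌈·⌉ = 114
j=3: r + 2k = 191.527 → ⌈·⌉ = 192
j=4: r + 3k = 269.0895 → ⌈·⌉ = 270
j=5: r + 4k = 346.652 → ⌈·⌉ = 347
j=6: r + 5k = 424.2145 → ⌈·⌉ = 425
j=7: r + 6k = 501.777 → ⌈·⌉ = 502
j=8: r + 7k = 579.3395 → ⌈·⌉ = 580
j=9: r + 8k = 656.902 → ⌈·⌉ = 657
j=10: r + 9k = 734.4645 → ⌈·⌉ = 735
j=11: r + 10k = 812.027 → ⌈·⌉ = 813
j=12: r + 11k = 889.5895 → ⌈·⌉ = 890
j=13: r + 12k = 967.152 → ⌈·⌉ = 968
j=14: r + 13k = 1044.7145 → ⌈·⌉ = 1045
j=15: r + 14k = 1122.277 → ⌈·⌉ = 1123
j=16: r + 15k = 1199.8395 → ⌈·⌉ = 1200

37, 114, 192, 270, 347, 425, 502, 580, 657, 735, 813, 890, 968, 1045, 1123, 1200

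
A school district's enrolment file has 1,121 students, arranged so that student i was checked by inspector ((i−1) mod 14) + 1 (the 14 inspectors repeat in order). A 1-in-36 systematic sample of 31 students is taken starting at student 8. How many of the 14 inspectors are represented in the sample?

7

Consecutive selections differ by k = 36, so their inspector numbers differ by 36 mod 14 = 8.
gcd(36, 14) = 2, so the sample visits 14/2 = 7 distinct residues mod 14.
Start 8 is inspector 8; the inspectors hit are 2, 4, 6, 8, 10, 12, 14.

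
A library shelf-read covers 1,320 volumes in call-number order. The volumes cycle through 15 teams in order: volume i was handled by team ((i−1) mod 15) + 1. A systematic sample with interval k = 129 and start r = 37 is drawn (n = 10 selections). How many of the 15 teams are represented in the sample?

5

Consecutive selections differ by k = 129, so their team numbers differ by 129 mod 15 = 9.
gcd(129, 15) = 3, so the sample visits 15/3 = 5 distinct residues mod 15.
Start 37 is team 7; the teams hit are 1, 4, 7, 10, 13.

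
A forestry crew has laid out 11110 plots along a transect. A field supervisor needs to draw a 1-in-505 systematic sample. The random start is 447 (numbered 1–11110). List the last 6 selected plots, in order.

8527, 9032, 9537, 10042, 10547, 11052

17th selection = 447 + 16×505 = 8527
18th: 8527 + 505 = 9032
19th: 9032 + 505 = 9537
20th: 9537 + 505 = 10042
21st: 10042 + 505 = 10547
22nd: 10547 + 505 = 11052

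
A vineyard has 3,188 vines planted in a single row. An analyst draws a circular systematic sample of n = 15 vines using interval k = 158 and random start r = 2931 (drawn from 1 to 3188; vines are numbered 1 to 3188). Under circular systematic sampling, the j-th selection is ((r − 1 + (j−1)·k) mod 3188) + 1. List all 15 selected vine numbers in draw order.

Selection 1: 2931
Selection 2: 2931 + 158 = 3089
Selection 3: 3089 + 158 = 3247 → 3247 − 3188 = 59
Selection 4: 59 + 158 = 217
Selection 5: 217 + 158 = 375
Selection 6: 375 + 158 = 533
Selection 7: 533 + 158 = 691
Selection 8: 691 + 158 = 849
Selection 9: 849 + 158 = 1007
Selection 10: 1007 + 158 = 1165
Selection 11: 1165 + 158 = 1323
Selection 12: 1323 + 158 = 1481
Selection 13: 1481 + 158 = 1639
Selection 14: 1639 + 158 = 1797
Selection 15: 1797 + 158 = 1955

2931, 3089, 59, 217, 375, 533, 691, 849, 1007, 1165, 1323, 1481, 1639, 1797, 1955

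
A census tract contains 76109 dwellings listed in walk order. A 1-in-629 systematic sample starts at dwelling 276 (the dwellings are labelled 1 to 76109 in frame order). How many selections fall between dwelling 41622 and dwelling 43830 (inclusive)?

k = 629
First selection ≥ 41622: 276 + ⌈(41622−276)/629⌉·629 = 276 + 66×629 = 41790
Last selection ≤ 43830: 276 + ⌊(43830−276)/629⌋·629 = 276 + 69×629 = 43677
Count = 69 − 66 + 1 = 4

4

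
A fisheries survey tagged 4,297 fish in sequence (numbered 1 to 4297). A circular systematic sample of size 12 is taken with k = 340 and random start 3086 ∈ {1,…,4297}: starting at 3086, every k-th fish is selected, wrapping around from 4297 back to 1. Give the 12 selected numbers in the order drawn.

Selection 1: 3086
Selection 2: 3086 + 340 = 3426
Selection 3: 3426 + 340 = 3766
Selection 4: 3766 + 340 = 4106
Selection 5: 4106 + 340 = 4446 → 4446 − 4297 = 149
Selection 6: 149 + 340 = 489
Selection 7: 489 + 340 = 829
Selection 8: 829 + 340 = 1169
Selection 9: 1169 + 340 = 1509
Selection 10: 1509 + 340 = 1849
Selection 11: 1849 + 340 = 2189
Selection 12: 2189 + 340 = 2529

3086, 3426, 3766, 4106, 149, 489, 829, 1169, 1509, 1849, 2189, 2529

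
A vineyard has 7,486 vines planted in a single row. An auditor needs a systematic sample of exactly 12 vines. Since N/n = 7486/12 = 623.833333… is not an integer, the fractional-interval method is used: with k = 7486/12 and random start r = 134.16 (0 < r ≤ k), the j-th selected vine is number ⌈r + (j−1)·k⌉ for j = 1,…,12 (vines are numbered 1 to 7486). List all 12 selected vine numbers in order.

j=1: r + 0k = 134.16 → ⌈·⌉ = 135
j=2: r + 1k = 757.993333… → ⌈·⌉ = 758
j=3: r + 2k = 1381.826666… → ⌈·⌉ = 1382
j=4: r + 3k = 2005.66 → ⌈·⌉ = 2006
j=5: r + 4k = 2629.493333… → ⌈·⌉ = 2630
j=6: r + 5k = 3253.326666… → ⌈·⌉ = 3254
j=7: r + 6k = 3877.16 → ⌈·⌉ = 3878
j=8: r + 7k = 4500.993333… → ⌈·⌉ = 4501
j=9: r + 8k = 5124.826666… → ⌈·⌉ = 5125
j=10: r + 9k = 5748.66 → ⌈·⌉ = 5749
j=11: r + 10k = 6372.493333… → ⌈·⌉ = 6373
j=12: r + 11k = 6996.326666… → ⌈·⌉ = 6997

135, 758, 1382, 2006, 2630, 3254, 3878, 4501, 5125, 5749, 6373, 6997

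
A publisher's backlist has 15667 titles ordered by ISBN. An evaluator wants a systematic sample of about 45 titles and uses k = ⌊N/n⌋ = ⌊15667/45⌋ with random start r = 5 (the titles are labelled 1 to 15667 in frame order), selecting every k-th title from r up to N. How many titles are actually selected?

k = ⌊15667/45⌋ = 348
Achieved size = ⌊(15667 − 5)/348⌋ + 1 = ⌊15662/348⌋ + 1 = 45 + 1 = 46
(last selection: 5 + 45×348 = 15665 ≤ 15667; next would be 16013 > 15667)

46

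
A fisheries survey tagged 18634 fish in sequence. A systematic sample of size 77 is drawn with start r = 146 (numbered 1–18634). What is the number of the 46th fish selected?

k = 18634/77 = 242
46th selection = r + (46−1)·k = 146 + 45×242 = 146 + 10890 = 11036

11036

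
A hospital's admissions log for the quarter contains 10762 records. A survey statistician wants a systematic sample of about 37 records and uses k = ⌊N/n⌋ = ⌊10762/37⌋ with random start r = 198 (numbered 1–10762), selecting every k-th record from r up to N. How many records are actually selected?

37

k = ⌊10762/37⌋ = 290
Achieved size = ⌊(10762 − 198)/290⌋ + 1 = ⌊10564/290⌋ + 1 = 36 + 1 = 37
(last selection: 198 + 36×290 = 10638 ≤ 10762; next would be 10928 > 10762)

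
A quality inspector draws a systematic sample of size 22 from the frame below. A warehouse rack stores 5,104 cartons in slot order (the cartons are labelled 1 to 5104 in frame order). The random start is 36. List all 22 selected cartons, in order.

k = N/n = 5104/22 = 232
carton 1: 36
carton 2: 36 + 232 = 268
carton 3: 268 + 232 = 500
carton 4: 500 + 232 = 732
carton 5: 732 + 232 = 964
carton 6: 964 + 232 = 1196
carton 7: 1196 + 232 = 1428
carton 8: 1428 + 232 = 1660
carton 9: 1660 + 232 = 1892
carton 10: 1892 + 232 = 2124
carton 11: 2124 + 232 = 2356
carton 12: 2356 + 232 = 2588
carton 13: 2588 + 232 = 2820
carton 14: 2820 + 232 = 3052
carton 15: 3052 + 232 = 3284
carton 16: 3284 + 232 = 3516
carton 17: 3516 + 232 = 3748
carton 18: 3748 + 232 = 3980
carton 19: 3980 + 232 = 4212
carton 20: 4212 + 232 = 4444
carton 21: 4444 + 232 = 4676
carton 22: 4676 + 232 = 4908

36, 268, 500, 732, 964, 1196, 1428, 1660, 1892, 2124, 2356, 2588, 2820, 3052, 3284, 3516, 3748, 3980, 4212, 4444, 4676, 4908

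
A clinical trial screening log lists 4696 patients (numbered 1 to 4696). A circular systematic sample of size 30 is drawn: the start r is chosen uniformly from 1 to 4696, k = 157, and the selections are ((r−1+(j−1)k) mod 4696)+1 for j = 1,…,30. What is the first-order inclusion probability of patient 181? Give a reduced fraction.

15/2348

For each position j, as r ranges over 1…4696 the j-th selection hits every patient exactly once, so patient 181 is selected for exactly 30 of the 4696 starts.
Inclusion probability = 30/4696 = 15/2348.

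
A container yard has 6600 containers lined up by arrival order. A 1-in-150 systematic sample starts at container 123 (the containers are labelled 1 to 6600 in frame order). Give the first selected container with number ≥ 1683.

1773

k = 150
Steps past start: ⌈(1683 − 123)/150⌉ = ⌈1560/150⌉ = 11
Selected container: 123 + 11×150 = 1773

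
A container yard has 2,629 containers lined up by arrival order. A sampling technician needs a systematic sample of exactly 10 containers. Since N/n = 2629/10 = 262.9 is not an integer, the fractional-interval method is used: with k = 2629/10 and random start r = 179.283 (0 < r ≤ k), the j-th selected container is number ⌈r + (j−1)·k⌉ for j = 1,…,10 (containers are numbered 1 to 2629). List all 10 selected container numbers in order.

180, 443, 706, 968, 1231, 1494, 1757, 2020, 2283, 2546

j=1: r + 0k = 179.283 → ⌈·⌉ = 180
j=2: r + 1k = 442.183 → ⌈·⌉ = 443
j=3: r + 2k = 705.083 → ⌈·⌉ = 706
j=4: r + 3k = 967.983 → ⌈·⌉ = 968
j=5: r + 4k = 1230.883 → ⌈·⌉ = 1231
j=6: r + 5k = 1493.783 → ⌈·⌉ = 1494
j=7: r + 6k = 1756.683 → ⌈·⌉ = 1757
j=8: r + 7k = 2019.583 → ⌈·⌉ = 2020
j=9: r + 8k = 2282.483 → ⌈·⌉ = 2283
j=10: r + 9k = 2545.383 → ⌈·⌉ = 2546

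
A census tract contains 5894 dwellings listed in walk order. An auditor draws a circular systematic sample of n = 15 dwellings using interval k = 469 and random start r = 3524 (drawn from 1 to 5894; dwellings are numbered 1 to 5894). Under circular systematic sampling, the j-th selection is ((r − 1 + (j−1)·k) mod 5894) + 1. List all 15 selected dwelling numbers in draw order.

3524, 3993, 4462, 4931, 5400, 5869, 444, 913, 1382, 1851, 2320, 2789, 3258, 3727, 4196

Selection 1: 3524
Selection 2: 3524 + 469 = 3993
Selection 3: 3993 + 469 = 4462
Selection 4: 4462 + 469 = 4931
Selection 5: 4931 + 469 = 5400
Selection 6: 5400 + 469 = 5869
Selection 7: 5869 + 469 = 6338 → 6338 − 5894 = 444
Selection 8: 444 + 469 = 913
Selection 9: 913 + 469 = 1382
Selection 10: 1382 + 469 = 1851
Selection 11: 1851 + 469 = 2320
Selection 12: 2320 + 469 = 2789
Selection 13: 2789 + 469 = 3258
Selection 14: 3258 + 469 = 3727
Selection 15: 3727 + 469 = 4196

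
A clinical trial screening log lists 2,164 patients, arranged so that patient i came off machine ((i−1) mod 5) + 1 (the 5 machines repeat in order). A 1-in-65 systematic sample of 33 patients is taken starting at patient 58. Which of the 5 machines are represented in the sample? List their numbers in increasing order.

3

Consecutive selections differ by k = 65, so their machine numbers differ by 65 mod 5 = 0.
gcd(65, 5) = 5, so the sample visits 5/5 = 1 distinct residues mod 5.
Start 58 is machine 3; the machines hit are 3.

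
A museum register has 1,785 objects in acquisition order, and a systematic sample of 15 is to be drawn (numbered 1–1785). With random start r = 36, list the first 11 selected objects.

k = N/n = 1785/15 = 119
object 1: 36
object 2: 36 + 119 = 155
object 3: 155 + 119 = 274
object 4: 274 + 119 = 393
object 5: 393 + 119 = 512
object 6: 512 + 119 = 631
object 7: 631 + 119 = 750
object 8: 750 + 119 = 869
object 9: 869 + 119 = 988
object 10: 988 + 119 = 1107
object 11: 1107 + 119 = 1226

36, 155, 274, 393, 512, 631, 750, 869, 988, 1107, 1226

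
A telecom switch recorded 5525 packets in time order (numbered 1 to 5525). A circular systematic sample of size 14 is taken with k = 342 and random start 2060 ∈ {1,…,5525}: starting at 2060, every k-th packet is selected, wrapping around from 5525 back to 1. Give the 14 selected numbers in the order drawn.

2060, 2402, 2744, 3086, 3428, 3770, 4112, 4454, 4796, 5138, 5480, 297, 639, 981

Selection 1: 2060
Selection 2: 2060 + 342 = 2402
Selection 3: 2402 + 342 = 2744
Selection 4: 2744 + 342 = 3086
Selection 5: 3086 + 342 = 3428
Selection 6: 3428 + 342 = 3770
Selection 7: 3770 + 342 = 4112
Selection 8: 4112 + 342 = 4454
Selection 9: 4454 + 342 = 4796
Selection 10: 4796 + 342 = 5138
Selection 11: 5138 + 342 = 5480
Selection 12: 5480 + 342 = 5822 → 5822 − 5525 = 297
Selection 13: 297 + 342 = 639
Selection 14: 639 + 342 = 981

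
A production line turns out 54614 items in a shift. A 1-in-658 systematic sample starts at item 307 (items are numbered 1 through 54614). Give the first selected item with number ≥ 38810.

k = 658
Steps past start: ⌈(38810 − 307)/658⌉ = ⌈38503/658⌉ = 59
Selected item: 307 + 59×658 = 39129

39129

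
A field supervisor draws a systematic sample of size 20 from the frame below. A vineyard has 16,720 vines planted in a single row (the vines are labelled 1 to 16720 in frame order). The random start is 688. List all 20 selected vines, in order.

688, 1524, 2360, 3196, 4032, 4868, 5704, 6540, 7376, 8212, 9048, 9884, 10720, 11556, 12392, 13228, 14064, 14900, 15736, 16572

k = N/n = 16720/20 = 836
vine 1: 688
vine 2: 688 + 836 = 1524
vine 3: 1524 + 836 = 2360
vine 4: 2360 + 836 = 3196
vine 5: 3196 + 836 = 4032
vine 6: 4032 + 836 = 4868
vine 7: 4868 + 836 = 5704
vine 8: 5704 + 836 = 6540
vine 9: 6540 + 836 = 7376
vine 10: 7376 + 836 = 8212
vine 11: 8212 + 836 = 9048
vine 12: 9048 + 836 = 9884
vine 13: 9884 + 836 = 10720
vine 14: 10720 + 836 = 11556
vine 15: 11556 + 836 = 12392
vine 16: 12392 + 836 = 13228
vine 17: 13228 + 836 = 14064
vine 18: 14064 + 836 = 14900
vine 19: 14900 + 836 = 15736
vine 20: 15736 + 836 = 16572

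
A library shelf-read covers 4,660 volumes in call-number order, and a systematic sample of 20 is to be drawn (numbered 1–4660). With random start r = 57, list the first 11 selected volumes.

k = N/n = 4660/20 = 233
volume 1: 57
volume 2: 57 + 233 = 290
volume 3: 290 + 233 = 523
volume 4: 523 + 233 = 756
volume 5: 756 + 233 = 989
volume 6: 989 + 233 = 1222
volume 7: 1222 + 233 = 1455
volume 8: 1455 + 233 = 1688
volume 9: 1688 + 233 = 1921
volume 10: 1921 + 233 = 2154
volume 11: 2154 + 233 = 2387

57, 290, 523, 756, 989, 1222, 1455, 1688, 1921, 2154, 2387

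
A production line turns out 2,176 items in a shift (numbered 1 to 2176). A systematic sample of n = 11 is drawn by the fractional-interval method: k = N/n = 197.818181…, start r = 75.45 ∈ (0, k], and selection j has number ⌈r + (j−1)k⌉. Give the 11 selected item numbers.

j=1: r + 0k = 75.45 → ⌈·⌉ = 76
j=2: r + 1k = 273.268181… → ⌈·⌉ = 274
j=3: r + 2k = 471.086363… → ⌈·⌉ = 472
j=4: r + 3k = 668.904545… → ⌈·⌉ = 669
j=5: r + 4k = 866.722727… → ⌈·⌉ = 867
j=6: r + 5k = 1064.540909… → ⌈·⌉ = 1065
j=7: r + 6k = 1262.359090… → ⌈·⌉ = 1263
j=8: r + 7k = 1460.177272… → ⌈·⌉ = 1461
j=9: r + 8k = 1657.995454… → ⌈·⌉ = 1658
j=10: r + 9k = 1855.813636… → ⌈·⌉ = 1856
j=11: r + 10k = 2053.631818… → ⌈·⌉ = 2054

76, 274, 472, 669, 867, 1065, 1263, 1461, 1658, 1856, 2054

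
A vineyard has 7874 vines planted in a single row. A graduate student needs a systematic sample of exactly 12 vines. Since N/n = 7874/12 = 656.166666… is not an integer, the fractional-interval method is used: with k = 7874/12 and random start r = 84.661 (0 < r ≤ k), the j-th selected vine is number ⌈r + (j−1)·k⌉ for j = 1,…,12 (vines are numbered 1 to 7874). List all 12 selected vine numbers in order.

j=1: r + 0k = 84.661 → ⌈·⌉ = 85
j=2: r + 1k = 740.827666… → ⌈·⌉ = 741
j=3: r + 2k = 1396.994333… → ⌈·⌉ = 1397
j=4: r + 3k = 2053.161 → ⌈·⌉ = 2054
j=5: r + 4k = 2709.327666… → ⌈·⌉ = 2710
j=6: r + 5k = 3365.494333… → ⌈·⌉ = 3366
j=7: r + 6k = 4021.661 → ⌈·⌉ = 4022
j=8: r + 7k = 4677.827666… → ⌈·⌉ = 4678
j=9: r + 8k = 5333.994333… → ⌈·⌉ = 5334
j=10: r + 9k = 5990.161 → ⌈·⌉ = 5991
j=11: r + 10k = 6646.327666… → ⌈·⌉ = 6647
j=12: r + 11k = 7302.494333… → ⌈·⌉ = 7303

85, 741, 1397, 2054, 2710, 3366, 4022, 4678, 5334, 5991, 6647, 7303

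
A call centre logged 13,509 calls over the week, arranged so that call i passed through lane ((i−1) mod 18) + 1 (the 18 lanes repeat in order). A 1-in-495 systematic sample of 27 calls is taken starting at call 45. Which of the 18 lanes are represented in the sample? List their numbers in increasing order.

9, 18

Consecutive selections differ by k = 495, so their lane numbers differ by 495 mod 18 = 9.
gcd(495, 18) = 9, so the sample visits 18/9 = 2 distinct residues mod 18.
Start 45 is lane 9; the lanes hit are 9, 18.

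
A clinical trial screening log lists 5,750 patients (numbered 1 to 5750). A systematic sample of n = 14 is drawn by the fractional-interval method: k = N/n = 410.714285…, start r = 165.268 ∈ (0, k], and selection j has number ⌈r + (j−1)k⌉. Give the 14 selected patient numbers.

166, 576, 987, 1398, 1809, 2219, 2630, 3041, 3451, 3862, 4273, 4684, 5094, 5505

j=1: r + 0k = 165.268 → ⌈·⌉ = 166
j=2: r + 1k = 575.982285… → ⌈·⌉ = 576
j=3: r + 2k = 986.696571… → ⌈·⌉ = 987
j=4: r + 3k = 1397.410857… → ⌈·⌉ = 1398
j=5: r + 4k = 1808.125142… → ⌈·⌉ = 1809
j=6: r + 5k = 2218.839428… → ⌈·⌉ = 2219
j=7: r + 6k = 2629.553714… → ⌈·⌉ = 2630
j=8: r + 7k = 3040.268 → ⌈·⌉ = 3041
j=9: r + 8k = 3450.982285… → ⌈·⌉ = 3451
j=10: r + 9k = 3861.696571… → ⌈·⌉ = 3862
j=11: r + 10k = 4272.410857… → ⌈·⌉ = 4273
j=12: r + 11k = 4683.125142… → ⌈·⌉ = 4684
j=13: r + 12k = 5093.839428… → ⌈·⌉ = 5094
j=14: r + 13k = 5504.553714… → ⌈·⌉ = 5505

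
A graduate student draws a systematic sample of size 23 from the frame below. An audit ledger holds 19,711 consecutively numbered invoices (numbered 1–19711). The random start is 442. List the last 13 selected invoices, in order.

9012, 9869, 10726, 11583, 12440, 13297, 14154, 15011, 15868, 16725, 17582, 18439, 19296

k = N/n = 19711/23 = 857
11th selection = 442 + 10×857 = 9012
12th: 9012 + 857 = 9869
13th: 9869 + 857 = 10726
14th: 10726 + 857 = 11583
15th: 11583 + 857 = 12440
16th: 12440 + 857 = 13297
17th: 13297 + 857 = 14154
18th: 14154 + 857 = 15011
19th: 15011 + 857 = 15868
20th: 15868 + 857 = 16725
21st: 16725 + 857 = 17582
22nd: 17582 + 857 = 18439
23rd: 18439 + 857 = 19296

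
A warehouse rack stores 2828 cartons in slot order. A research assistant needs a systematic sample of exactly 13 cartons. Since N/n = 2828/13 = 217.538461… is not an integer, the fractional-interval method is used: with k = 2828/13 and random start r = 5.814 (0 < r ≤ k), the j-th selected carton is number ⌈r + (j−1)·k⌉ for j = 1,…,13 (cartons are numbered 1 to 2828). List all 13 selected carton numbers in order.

j=1: r + 0k = 5.814 → ⌈·⌉ = 6
j=2: r + 1k = 223.352461… → ⌈·⌉ = 224
j=3: r + 2k = 440.890923… → ⌈·⌉ = 441
j=4: r + 3k = 658.429384… → ⌈·⌉ = 659
j=5: r + 4k = 875.967846… → ⌈·⌉ = 876
j=6: r + 5k = 1093.506307… → ⌈·⌉ = 1094
j=7: r + 6k = 1311.044769… → ⌈·⌉ = 1312
j=8: r + 7k = 1528.583230… → ⌈·⌉ = 1529
j=9: r + 8k = 1746.121692… → ⌈·⌉ = 1747
j=10: r + 9k = 1963.660153… → ⌈·⌉ = 1964
j=11: r + 10k = 2181.198615… → ⌈·⌉ = 2182
j=12: r + 11k = 2398.737076… → ⌈·⌉ = 2399
j=13: r + 12k = 2616.275538… → ⌈·⌉ = 2617

6, 224, 441, 659, 876, 1094, 1312, 1529, 1747, 1964, 2182, 2399, 2617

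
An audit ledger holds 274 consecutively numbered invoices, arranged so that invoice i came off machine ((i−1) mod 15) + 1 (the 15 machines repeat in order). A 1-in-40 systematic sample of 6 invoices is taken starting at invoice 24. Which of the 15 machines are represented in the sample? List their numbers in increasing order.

4, 9, 14

Consecutive selections differ by k = 40, so their machine numbers differ by 40 mod 15 = 10.
gcd(40, 15) = 5, so the sample visits 15/5 = 3 distinct residues mod 15.
Start 24 is machine 9; the machines hit are 4, 9, 14.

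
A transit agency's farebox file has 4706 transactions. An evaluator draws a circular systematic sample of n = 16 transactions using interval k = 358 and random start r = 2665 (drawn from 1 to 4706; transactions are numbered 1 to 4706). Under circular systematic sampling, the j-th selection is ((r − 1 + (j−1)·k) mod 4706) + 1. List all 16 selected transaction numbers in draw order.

Selection 1: 2665
Selection 2: 2665 + 358 = 3023
Selection 3: 3023 + 358 = 3381
Selection 4: 3381 + 358 = 3739
Selection 5: 3739 + 358 = 4097
Selection 6: 4097 + 358 = 4455
Selection 7: 4455 + 358 = 4813 → 4813 − 4706 = 107
Selection 8: 107 + 358 = 465
Selection 9: 465 + 358 = 823
Selection 10: 823 + 358 = 1181
Selection 11: 1181 + 358 = 1539
Selection 12: 1539 + 358 = 1897
Selection 13: 1897 + 358 = 2255
Selection 14: 2255 + 358 = 2613
Selection 15: 2613 + 358 = 2971
Selection 16: 2971 + 358 = 3329

2665, 3023, 3381, 3739, 4097, 4455, 107, 465, 823, 1181, 1539, 1897, 2255, 2613, 2971, 3329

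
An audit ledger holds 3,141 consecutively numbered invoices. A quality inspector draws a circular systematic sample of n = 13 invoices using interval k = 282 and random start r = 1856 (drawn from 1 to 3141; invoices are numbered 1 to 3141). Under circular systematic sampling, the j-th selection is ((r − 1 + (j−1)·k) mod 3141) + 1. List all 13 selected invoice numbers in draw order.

1856, 2138, 2420, 2702, 2984, 125, 407, 689, 971, 1253, 1535, 1817, 2099

Selection 1: 1856
Selection 2: 1856 + 282 = 2138
Selection 3: 2138 + 282 = 2420
Selection 4: 2420 + 282 = 2702
Selection 5: 2702 + 282 = 2984
Selection 6: 2984 + 282 = 3266 → 3266 − 3141 = 125
Selection 7: 125 + 282 = 407
Selection 8: 407 + 282 = 689
Selection 9: 689 + 282 = 971
Selection 10: 971 + 282 = 1253
Selection 11: 1253 + 282 = 1535
Selection 12: 1535 + 282 = 1817
Selection 13: 1817 + 282 = 2099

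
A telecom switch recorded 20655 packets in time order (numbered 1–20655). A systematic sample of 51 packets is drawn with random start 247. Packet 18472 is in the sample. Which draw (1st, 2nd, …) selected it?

46

k = 20655/51 = 405
position = (18472 − 247)/405 + 1 = 18225/405 + 1 = 45 + 1 = 46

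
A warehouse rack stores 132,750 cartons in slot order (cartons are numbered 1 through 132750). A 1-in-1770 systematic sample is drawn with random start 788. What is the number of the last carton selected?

131768

k = 1770
75th selection = r + (75−1)·k = 788 + 74×1770 = 788 + 130980 = 131768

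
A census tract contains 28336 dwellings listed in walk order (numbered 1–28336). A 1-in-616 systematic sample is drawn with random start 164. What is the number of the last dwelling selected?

27884

k = 616
46th selection = r + (46−1)·k = 164 + 45×616 = 164 + 27720 = 27884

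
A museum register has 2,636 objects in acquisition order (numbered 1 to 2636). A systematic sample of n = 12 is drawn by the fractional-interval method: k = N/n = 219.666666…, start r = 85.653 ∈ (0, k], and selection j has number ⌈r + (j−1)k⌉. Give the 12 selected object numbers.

86, 306, 525, 745, 965, 1184, 1404, 1624, 1843, 2063, 2283, 2502

j=1: r + 0k = 85.653 → ⌈·⌉ = 86
j=2: r + 1k = 305.319666… → ⌈·⌉ = 306
j=3: r + 2k = 524.986333… → ⌈·⌉ = 525
j=4: r + 3k = 744.653 → ⌈·⌉ = 745
j=5: r + 4k = 964.319666… → ⌈·⌉ = 965
j=6: r + 5k = 1183.986333… → ⌈·⌉ = 1184
j=7: r + 6k = 1403.653 → ⌈·⌉ = 1404
j=8: r + 7k = 1623.319666… → ⌈·⌉ = 1624
j=9: r + 8k = 1842.986333… → ⌈·⌉ = 1843
j=10: r + 9k = 2062.653 → ⌈·⌉ = 2063
j=11: r + 10k = 2282.319666… → ⌈·⌉ = 2283
j=12: r + 11k = 2501.986333… → ⌈·⌉ = 2502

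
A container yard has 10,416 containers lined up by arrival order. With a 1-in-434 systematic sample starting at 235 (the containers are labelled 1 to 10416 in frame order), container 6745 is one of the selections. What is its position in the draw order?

16

k = 434
position = (6745 − 235)/434 + 1 = 6510/434 + 1 = 15 + 1 = 16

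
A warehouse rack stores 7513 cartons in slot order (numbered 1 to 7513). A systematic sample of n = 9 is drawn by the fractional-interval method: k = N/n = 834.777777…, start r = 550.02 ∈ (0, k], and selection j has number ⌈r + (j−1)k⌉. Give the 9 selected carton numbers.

551, 1385, 2220, 3055, 3890, 4724, 5559, 6394, 7229

j=1: r + 0k = 550.02 → ⌈·⌉ = 551
j=2: r + 1k = 1384.797777… → ⌈·⌉ = 1385
j=3: r + 2k = 2219.575555… → ⌈·⌉ = 2220
j=4: r + 3k = 3054.353333… → ⌈·⌉ = 3055
j=5: r + 4k = 3889.131111… → ⌈·⌉ = 3890
j=6: r + 5k = 4723.908888… → ⌈·⌉ = 4724
j=7: r + 6k = 5558.686666… → ⌈·⌉ = 5559
j=8: r + 7k = 6393.464444… → ⌈·⌉ = 6394
j=9: r + 8k = 7228.242222… → ⌈·⌉ = 7229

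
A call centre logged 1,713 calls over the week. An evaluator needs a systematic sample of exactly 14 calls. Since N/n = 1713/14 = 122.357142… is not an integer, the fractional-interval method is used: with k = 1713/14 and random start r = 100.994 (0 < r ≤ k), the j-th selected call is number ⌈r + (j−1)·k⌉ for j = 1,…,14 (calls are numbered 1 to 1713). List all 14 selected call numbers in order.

j=1: r + 0k = 100.994 → ⌈·⌉ = 101
j=2: r + 1k = 223.351142… → ⌈·⌉ = 224
j=3: r + 2k = 345.708285… → ⌈·⌉ = 346
j=4: r + 3k = 468.065428… → ⌈·⌉ = 469
j=5: r + 4k = 590.422571… → ⌈·⌉ = 591
j=6: r + 5k = 712.779714… → ⌈·⌉ = 713
j=7: r + 6k = 835.136857… → ⌈·⌉ = 836
j=8: r + 7k = 957.494 → ⌈·⌉ = 958
j=9: r + 8k = 1079.851142… → ⌈·⌉ = 1080
j=10: r + 9k = 1202.208285… → ⌈·⌉ = 1203
j=11: r + 10k = 1324.565428… → ⌈·⌉ = 1325
j=12: r + 11k = 1446.922571… → ⌈·⌉ = 1447
j=13: r + 12k = 1569.279714… → ⌈·⌉ = 1570
j=14: r + 13k = 1691.636857… → ⌈·⌉ = 1692

101, 224, 346, 469, 591, 713, 836, 958, 1080, 1203, 1325, 1447, 1570, 1692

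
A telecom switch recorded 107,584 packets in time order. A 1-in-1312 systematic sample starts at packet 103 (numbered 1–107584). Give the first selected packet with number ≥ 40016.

k = 1312
Steps past start: ⌈(40016 − 103)/1312⌉ = ⌈39913/1312⌉ = 31
Selected packet: 103 + 31×1312 = 40775

40775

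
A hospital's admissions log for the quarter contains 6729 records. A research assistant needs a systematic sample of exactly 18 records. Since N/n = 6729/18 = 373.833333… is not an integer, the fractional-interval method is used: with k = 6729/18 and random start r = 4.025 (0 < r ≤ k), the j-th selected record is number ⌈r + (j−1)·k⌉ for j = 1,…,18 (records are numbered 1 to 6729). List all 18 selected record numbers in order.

5, 378, 752, 1126, 1500, 1874, 2248, 2621, 2995, 3369, 3743, 4117, 4491, 4864, 5238, 5612, 5986, 6360

j=1: r + 0k = 4.025 → ⌈·⌉ = 5
j=2: r + 1k = 377.858333… → ⌈·⌉ = 378
j=3: r + 2k = 751.691666… → ⌈·⌉ = 752
j=4: r + 3k = 1125.525 → ⌈·⌉ = 1126
j=5: r + 4k = 1499.358333… → ⌈·⌉ = 1500
j=6: r + 5k = 1873.191666… → ⌈·⌉ = 1874
j=7: r + 6k = 2247.025 → ⌈·⌉ = 2248
j=8: r + 7k = 2620.858333… → ⌈·⌉ = 2621
j=9: r + 8k = 2994.691666… → ⌈·⌉ = 2995
j=10: r + 9k = 3368.525 → ⌈·⌉ = 3369
j=11: r + 10k = 3742.358333… → ⌈·⌉ = 3743
j=12: r + 11k = 4116.191666… → ⌈·⌉ = 4117
j=13: r + 12k = 4490.025 → ⌈·⌉ = 4491
j=14: r + 13k = 4863.858333… → ⌈·⌉ = 4864
j=15: r + 14k = 5237.691666… → ⌈·⌉ = 5238
j=16: r + 15k = 5611.525 → ⌈·⌉ = 5612
j=17: r + 16k = 5985.358333… → ⌈·⌉ = 5986
j=18: r + 17k = 6359.191666… → ⌈·⌉ = 6360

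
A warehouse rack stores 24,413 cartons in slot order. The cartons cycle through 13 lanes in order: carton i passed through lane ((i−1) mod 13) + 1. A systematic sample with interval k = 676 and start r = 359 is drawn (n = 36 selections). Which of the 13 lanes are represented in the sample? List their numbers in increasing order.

Consecutive selections differ by k = 676, so their lane numbers differ by 676 mod 13 = 0.
gcd(676, 13) = 13, so the sample visits 13/13 = 1 distinct residues mod 13.
Start 359 is lane 8; the lanes hit are 8.

8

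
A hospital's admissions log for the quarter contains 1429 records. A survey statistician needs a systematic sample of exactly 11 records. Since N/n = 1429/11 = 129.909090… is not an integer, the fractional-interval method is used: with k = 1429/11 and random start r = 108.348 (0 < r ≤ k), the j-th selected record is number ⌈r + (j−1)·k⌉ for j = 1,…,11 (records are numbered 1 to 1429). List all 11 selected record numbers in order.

j=1: r + 0k = 108.348 → ⌈·⌉ = 109
j=2: r + 1k = 238.257090… → ⌈·⌉ = 239
j=3: r + 2k = 368.166181… → ⌈·⌉ = 369
j=4: r + 3k = 498.075272… → ⌈·⌉ = 499
j=5: r + 4k = 627.984363… → ⌈·⌉ = 628
j=6: r + 5k = 757.893454… → ⌈·⌉ = 758
j=7: r + 6k = 887.802545… → ⌈·⌉ = 888
j=8: r + 7k = 1017.711636… → ⌈·⌉ = 1018
j=9: r + 8k = 1147.620727… → ⌈·⌉ = 1148
j=10: r + 9k = 1277.529818… → ⌈·⌉ = 1278
j=11: r + 10k = 1407.438909… → ⌈·⌉ = 1408

109, 239, 369, 499, 628, 758, 888, 1018, 1148, 1278, 1408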